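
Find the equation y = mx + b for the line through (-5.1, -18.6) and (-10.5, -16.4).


m = (2.2)/(-5.4) = -0.4074
b = y1 - m*x1 = -18.6 - (2.2*(-5.1))/(-5.4) = -18.6 - 2.0778 = -20.6778

y = -0.4074x - 20.6778


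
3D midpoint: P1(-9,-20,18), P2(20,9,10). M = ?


Mx = (-9+20)/2 = 5.5000
My = (-20+9)/2 = -5.5000
Mz = (18+10)/2 = 14.0000

M = (5.5000, -5.5000, 14.0000)


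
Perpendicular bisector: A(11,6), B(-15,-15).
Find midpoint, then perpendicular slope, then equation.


Midpoint = (-2, -4.5)
Slope of AB = dy/dx = -21/(-26) = 0.8077
Perp slope = -dx/dy = -26/21 = -1.2381
b = My - (perp slope)*Mx = -4.5 + (-26*(-2))/(-21) = -4.5 - 2.4762 = -6.9762

y = -1.2381x - 6.9762


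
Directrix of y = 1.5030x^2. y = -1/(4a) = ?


a = 1.5030
1/(4a) = 0.1663
directrix: y = -0.1663 = -0.1663

y = -0.1663


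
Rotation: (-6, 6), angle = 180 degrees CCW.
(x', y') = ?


cos(180) = -1, sin(180) = 0
x' = -6*(-1) - 6*0 = 6
y' = -6*0 + 6*(-1) = -6

(6, -6)


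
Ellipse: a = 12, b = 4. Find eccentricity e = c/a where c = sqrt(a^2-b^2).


c = sqrt(144-16) = sqrt(128) = 11.3137
e = c/a = sqrt(128)/12 = 0.9428

e = 0.9428


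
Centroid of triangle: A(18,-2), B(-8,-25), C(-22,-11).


Gx = (18- 8- 22)/3 = -12/3 = -4.0000
Gy = (-2- 25- 11)/3 = -38/3 = -12.6667

G = (-4.0000, -12.6667)


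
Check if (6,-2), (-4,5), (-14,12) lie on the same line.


6*(5-12) - 4*(12+ 2) - 14*(-2-5)
= -42 - 56 + 98 = 0

Yes, collinear (determinant = 0)


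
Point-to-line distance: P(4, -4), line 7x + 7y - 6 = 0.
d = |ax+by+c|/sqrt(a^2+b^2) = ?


|7*4 + 7*(-4) - 6| = |-6| = 6
sqrt(49 + 49) = sqrt(98) = 9.8995
d = 6/sqrt(98) = 0.6061

0.6061


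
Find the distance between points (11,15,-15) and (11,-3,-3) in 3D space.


dx=0, dy=-18, dz=12
d = sqrt(0+324+144) = sqrt(468) = 21.6333

21.6333


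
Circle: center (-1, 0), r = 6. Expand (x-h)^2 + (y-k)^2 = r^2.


(x+ 1)^2 + (y-0)^2 = 6^2
D = -2h = 2, E = -2k = 0
F = h^2+k^2-r^2 = 1+0-36 = -35

x^2 + y^2 + 2x - 35 = 0


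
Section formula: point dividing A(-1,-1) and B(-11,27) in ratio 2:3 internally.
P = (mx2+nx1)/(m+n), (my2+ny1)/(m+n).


Px = (2*(-11) + 3*(-1))/5 = -25/5 = -5.0000
Py = (2*27 + 3*(-1))/5 = 51/5 = 10.2000

P = (-5.0000, 10.2000)


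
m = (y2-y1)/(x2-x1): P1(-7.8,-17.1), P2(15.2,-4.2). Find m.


dy = -4.2 + 17.1 = 12.9
dx = 15.2 + 7.8 = 23.0
m = 12.9/23.0 = 0.5609

m = 0.5609


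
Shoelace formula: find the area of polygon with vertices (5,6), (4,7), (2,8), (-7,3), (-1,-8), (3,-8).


sum(xi*y_{i+1}) = 5*7 + 4*8 + 2*3 - 7*(-8) - 1*(-8) + 3*6 = 155
sum(yi*x_{i+1}) = 6*4 + 7*2 + 8*(-7) + 3*(-1) - 8*3 - 8*5 = -85
Area = |155 + 85|/2 = 240/2 = 120.0000

120.0000 sq units


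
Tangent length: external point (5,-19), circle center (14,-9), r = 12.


d = sqrt((5-14)^2 + (-19+ 9)^2) = sqrt(81+100) = 13.4536
L = sqrt(181.0000 - 144) = sqrt(37.0000) = 6.0828

6.0828


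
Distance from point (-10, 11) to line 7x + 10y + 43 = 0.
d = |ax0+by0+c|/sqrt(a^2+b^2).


|7*(-10) + 10*11 + 43| = |83| = 83
sqrt(49 + 100) = sqrt(149) = 12.2066
d = 83/sqrt(149) = 6.7996

6.7996


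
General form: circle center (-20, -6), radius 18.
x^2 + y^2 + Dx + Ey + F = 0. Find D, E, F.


(x+ 20)^2 + (y+ 6)^2 = 18^2
D = -2h = 40, E = -2k = 12
F = h^2+k^2-r^2 = 400+36-324 = 112

D = 40, E = 12, F = 112


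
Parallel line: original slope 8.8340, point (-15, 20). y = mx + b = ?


Parallel lines have equal slopes.
m2 = 8.8340
b2 = 20 - 8.8340*(-15) = 152.5100

y = 8.8340x + 152.5100


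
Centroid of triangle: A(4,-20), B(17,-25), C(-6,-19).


Gx = (4+17- 6)/3 = 15/3 = 5.0000
Gy = (-20- 25- 19)/3 = -64/3 = -21.3333

G = (5.0000, -21.3333)


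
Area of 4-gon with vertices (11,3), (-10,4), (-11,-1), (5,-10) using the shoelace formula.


sum(xi*y_{i+1}) = 11*4 - 10*(-1) - 11*(-10) + 5*3 = 179
sum(yi*x_{i+1}) = 3*(-10) + 4*(-11) - 1*5 - 10*11 = -189
Area = |179 + 189|/2 = 368/2 = 184.0000

184.0000 sq units


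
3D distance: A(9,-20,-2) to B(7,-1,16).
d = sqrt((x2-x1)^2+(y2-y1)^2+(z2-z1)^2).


dx=-2, dy=19, dz=18
d = sqrt(4+361+324) = sqrt(689) = 26.2488

26.2488


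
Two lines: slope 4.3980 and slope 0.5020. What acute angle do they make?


m1-m2 = 3.896
1+m1*m2 = 3.207796
tan(theta) = |3.896/3.207796| = 1.214541
theta = arctan(|3.896/3.207796|) = 50.5335 degrees (acute angle)

50.5335 degrees


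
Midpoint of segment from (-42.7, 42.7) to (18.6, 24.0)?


Mx = (-42.7 + 18.6)/2 = -24.1/2 = -12.0500
My = (42.7 + 24.0)/2 = 66.7/2 = 33.3500

(-12.0500, 33.3500)


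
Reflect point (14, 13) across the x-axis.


Reflection rule for x-axis: (x, -y)
(14, 13) -> (14, -13)

(14, -13)


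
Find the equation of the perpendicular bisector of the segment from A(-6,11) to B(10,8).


Midpoint = (2, 9.5)
Slope of AB = dy/dx = -3/16 = -0.1875
Perp slope = -dx/dy = 16/3 = 5.3333
b = My - (perp slope)*Mx = 9.5 + (16*2)/(-3) = 9.5 - 10.6667 = -1.1667

y = 5.3333x - 1.1667


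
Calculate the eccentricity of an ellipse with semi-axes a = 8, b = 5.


c = sqrt(64-25) = sqrt(39) = 6.2450
e = c/a = sqrt(39)/8 = 0.7806

e = 0.7806


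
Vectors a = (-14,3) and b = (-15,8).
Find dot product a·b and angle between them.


a·b = -14*(-15) + 3*8 = 210 + 24 = 234
|a| = sqrt(196+9) = 14.3178
|b| = sqrt(225+64) = 17.0000
cos(theta) = 234/(sqrt(205)*sqrt(289)) = 234/sqrt(59245) = 0.961369
theta = arccos(234/sqrt(59245)) = 15.9777 degrees

a·b = 234, theta = 15.9777 deg


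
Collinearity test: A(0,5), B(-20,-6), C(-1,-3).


0*(-6+ 3) - 20*(-3-5) - 1*(5+ 6)
= 0 + 160 - 11 = 149

No, not collinear (determinant = 149)


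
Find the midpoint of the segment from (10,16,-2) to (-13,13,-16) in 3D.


Mx = (10- 13)/2 = -1.5000
My = (16+13)/2 = 14.5000
Mz = (-2- 16)/2 = -9.0000

M = (-1.5000, 14.5000, -9.0000)


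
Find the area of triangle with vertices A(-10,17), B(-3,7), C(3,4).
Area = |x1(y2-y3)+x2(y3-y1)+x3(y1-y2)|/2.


-10*(7-4) = -30
-3*(4-17) = 39
3*(17-7) = 30
sum = 39
Area = |39|/2 = 19.5000

19.5000 sq units


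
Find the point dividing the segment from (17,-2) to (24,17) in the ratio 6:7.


Px = (6*24 + 7*17)/13 = 263/13 = 20.2308
Py = (6*17 + 7*(-2))/13 = 88/13 = 6.7692

P = (20.2308, 6.7692)


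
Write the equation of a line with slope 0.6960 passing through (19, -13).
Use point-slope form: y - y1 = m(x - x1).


y + 13 = 0.6960(x - 19)
y = 0.6960x - 13 - 0.6960*19
y = 0.6960x - 26.2240

y = 0.6960x - 26.2240


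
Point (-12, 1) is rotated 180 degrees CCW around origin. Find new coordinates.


cos(180) = -1, sin(180) = 0
x' = -12*(-1) - 1*0 = 12
y' = -12*0 + 1*(-1) = -1

(12, -1)


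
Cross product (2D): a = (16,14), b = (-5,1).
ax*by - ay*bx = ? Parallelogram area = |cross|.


cross = 16*1 - 14*(-5) = 16 + 70 = 86
Parallelogram area = |86| = 86

cross = 86, parallelogram area = 86


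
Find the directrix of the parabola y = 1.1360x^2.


a = 1.1360
1/(4a) = 0.2201
directrix: y = -0.2201 = -0.2201

y = -0.2201


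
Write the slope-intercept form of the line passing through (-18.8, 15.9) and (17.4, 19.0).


m = (3.1)/(36.2) = 0.0856
b = y1 - m*x1 = 15.9 - (3.1*(-18.8))/(36.2) = 15.9 + 1.6099 = 17.5099

y = 0.0856x + 17.5099


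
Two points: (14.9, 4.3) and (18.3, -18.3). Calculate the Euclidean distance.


dx = 18.3 - 14.9 = 3.4
dy = -18.3 - 4.3 = -22.6
d = sqrt(11.56 + 510.76) = sqrt(522.32) = 22.8543

22.8543


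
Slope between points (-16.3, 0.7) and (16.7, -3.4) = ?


dy = -3.4 - 0.7 = -4.1
dx = 16.7 + 16.3 = 33.0
m = -4.1/33.0 = -0.1242

m = -0.1242


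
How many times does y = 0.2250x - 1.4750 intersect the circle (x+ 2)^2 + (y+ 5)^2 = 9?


Substitute y = 0.2250x - 1.4750: (x+ 2)^2 + (0.2250x- 1.4750+ 5)^2 = 9
Expand to Ax^2 + Bx + C = 0, where b-k = 3.525
A = 1+m^2 = 1.050625
B = 2(m(b-k) - h) = 2(0.2250*3.525 + 2) = 5.58625
C = h^2 + (b-k)^2 - r^2 = 4 + 12.425625 - 9 = 7.425625
disc = B^2-4AC = 31.2062 - 31.2062 = 0
disc = 0

1 intersection point (tangent)


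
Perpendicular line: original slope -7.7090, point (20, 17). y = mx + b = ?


Perpendicular slope = -1/m1 = -1/(-7.7090) = 0.1297
b2 = y0 - m2*x0 = 17 + 20/(-7.7090) = 17 - 2.5944 = 14.4056

y = 0.1297x + 14.4056


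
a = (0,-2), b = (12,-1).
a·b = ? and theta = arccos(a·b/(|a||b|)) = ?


a·b = 0*12 - 2*(-1) = 0 + 2 = 2
|a| = sqrt(0+4) = 2.0000
|b| = sqrt(144+1) = 12.0416
cos(theta) = 2/(sqrt(4)*sqrt(145)) = 2/sqrt(580) = 0.083045
theta = arccos(2/sqrt(580)) = 85.2364 degrees

a·b = 2, theta = 85.2364 deg


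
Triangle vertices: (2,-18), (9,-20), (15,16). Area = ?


2*(-20-16) = -72
9*(16+ 18) = 306
15*(-18+ 20) = 30
sum = 264
Area = |264|/2 = 132.0000

132.0000 sq units


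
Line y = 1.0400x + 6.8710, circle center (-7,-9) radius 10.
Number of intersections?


Substitute y = 1.0400x + 6.8710: (x+ 7)^2 + (1.0400x+6.8710+ 9)^2 = 100
Expand to Ax^2 + Bx + C = 0, where b-k = 15.871
A = 1+m^2 = 2.0816
B = 2(m(b-k) - h) = 2(1.0400*15.871 + 7) = 47.01168
C = h^2 + (b-k)^2 - r^2 = 49 + 251.888641 - 100 = 200.888641
disc = B^2-4AC = 2210.0981 - 1672.6792 = 537.4189
disc > 0

2 intersection points


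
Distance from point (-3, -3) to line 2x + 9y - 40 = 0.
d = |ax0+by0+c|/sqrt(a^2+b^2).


|2*(-3) + 9*(-3) - 40| = |-73| = 73
sqrt(4 + 81) = sqrt(85) = 9.2195
d = 73/sqrt(85) = 7.9180

7.9180


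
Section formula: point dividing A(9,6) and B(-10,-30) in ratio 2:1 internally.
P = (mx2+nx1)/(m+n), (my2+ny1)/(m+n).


Px = (2*(-10) + 1*9)/3 = -11/3 = -3.6667
Py = (2*(-30) + 1*6)/3 = -54/3 = -18.0000

P = (-3.6667, -18.0000)


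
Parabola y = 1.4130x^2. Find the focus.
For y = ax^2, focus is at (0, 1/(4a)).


a = 1.4130
4a = 5.6520
focus = (0, 1/5.6520) = (0, 0.1769)

Focus = (0, 0.1769)


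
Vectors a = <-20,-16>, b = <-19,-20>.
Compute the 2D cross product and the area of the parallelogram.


cross = -20*(-20) + 16*(-19) = 400 - 304 = 96
Parallelogram area = |96| = 96

cross = 96, parallelogram area = 96


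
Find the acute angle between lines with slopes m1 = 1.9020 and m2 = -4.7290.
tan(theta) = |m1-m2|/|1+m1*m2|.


m1-m2 = 6.631
1+m1*m2 = -7.994558
tan(theta) = |6.631/(-7.994558)| = 0.829439
theta = arctan(|6.631/(-7.994558)|) = 39.6736 degrees (acute angle)

39.6736 degrees


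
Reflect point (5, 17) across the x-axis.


Reflection rule for x-axis: (x, -y)
(5, 17) -> (5, -17)

(5, -17)


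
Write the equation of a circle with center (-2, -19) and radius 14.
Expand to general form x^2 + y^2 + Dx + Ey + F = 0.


(x+ 2)^2 + (y+ 19)^2 = 14^2
D = -2h = 4, E = -2k = 38
F = h^2+k^2-r^2 = 4+361-196 = 169

x^2 + y^2 + 4x + 38y + 169 = 0


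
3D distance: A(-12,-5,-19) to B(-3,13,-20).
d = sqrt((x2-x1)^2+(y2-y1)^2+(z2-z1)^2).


dx=9, dy=18, dz=-1
d = sqrt(81+324+1) = sqrt(406) = 20.1494

20.1494


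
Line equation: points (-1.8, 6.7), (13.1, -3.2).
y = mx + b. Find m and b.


m = (-9.9)/(14.9) = -0.6644
b = y1 - m*x1 = 6.7 - (-9.9*(-1.8))/(14.9) = 6.7 - 1.1960 = 5.5040

y = -0.6644x + 5.5040


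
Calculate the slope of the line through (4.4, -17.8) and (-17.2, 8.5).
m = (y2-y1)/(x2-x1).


dy = 8.5 + 17.8 = 26.3
dx = -17.2 - 4.4 = -21.6
m = 26.3/(-21.6) = -1.2176

m = -1.2176


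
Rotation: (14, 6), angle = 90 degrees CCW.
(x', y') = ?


cos(90) = 0, sin(90) = 1
x' = 14*0 - 6*1 = -6
y' = 14*1 + 6*0 = 14

(-6, 14)


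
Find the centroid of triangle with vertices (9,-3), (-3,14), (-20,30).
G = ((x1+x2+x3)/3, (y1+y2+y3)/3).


Gx = (9- 3- 20)/3 = -14/3 = -4.6667
Gy = (-3+14+30)/3 = 41/3 = 13.6667

G = (-4.6667, 13.6667)


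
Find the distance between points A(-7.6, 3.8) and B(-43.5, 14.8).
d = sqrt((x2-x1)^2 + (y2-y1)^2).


dx = -43.5 + 7.6 = -35.9
dy = 14.8 - 3.8 = 11.0
d = sqrt(1288.81 + 121.0) = sqrt(1409.81) = 37.5474

37.5474


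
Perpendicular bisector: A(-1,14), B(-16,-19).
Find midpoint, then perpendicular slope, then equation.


Midpoint = (-8.5, -2.5)
Slope of AB = dy/dx = -33/(-15) = 2.2000
Perp slope = -dx/dy = -15/33 = -0.4545
b = My - (perp slope)*Mx = -2.5 + (-15*(-8.5))/(-33) = -2.5 - 3.8636 = -6.3636

y = -0.4545x - 6.3636


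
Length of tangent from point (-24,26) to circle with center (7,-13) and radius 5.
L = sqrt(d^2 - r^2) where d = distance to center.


d = sqrt((-24-7)^2 + (26+ 13)^2) = sqrt(961+1521) = 49.8197
L = sqrt(2482.0000 - 25) = sqrt(2457.0000) = 49.5681

49.5681


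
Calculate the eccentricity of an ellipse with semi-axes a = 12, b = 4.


c = sqrt(144-16) = sqrt(128) = 11.3137
e = c/a = sqrt(128)/12 = 0.9428

e = 0.9428


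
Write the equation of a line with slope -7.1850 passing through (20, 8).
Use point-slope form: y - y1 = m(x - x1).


y - 8 = -7.1850(x - 20)
y = -7.1850x + 8 + 7.1850*20
y = -7.1850x + 151.7000

y = -7.1850x + 151.7000


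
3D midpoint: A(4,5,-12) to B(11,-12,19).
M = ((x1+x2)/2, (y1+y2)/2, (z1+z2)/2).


Mx = (4+11)/2 = 7.5000
My = (5- 12)/2 = -3.5000
Mz = (-12+19)/2 = 3.5000

M = (7.5000, -3.5000, 3.5000)


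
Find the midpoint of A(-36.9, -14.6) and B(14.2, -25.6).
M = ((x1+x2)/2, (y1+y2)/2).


Mx = (-36.9 + 14.2)/2 = -22.7/2 = -11.3500
My = (-14.6 - 25.6)/2 = -40.2/2 = -20.1000

(-11.3500, -20.1000)


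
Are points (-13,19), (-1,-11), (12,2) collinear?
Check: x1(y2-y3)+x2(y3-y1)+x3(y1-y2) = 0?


-13*(-11-2) - 1*(2-19) + 12*(19+ 11)
= 169 + 17 + 360 = 546

No, not collinear (determinant = 546)


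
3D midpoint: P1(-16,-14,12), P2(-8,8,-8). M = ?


Mx = (-16- 8)/2 = -12.0000
My = (-14+8)/2 = -3.0000
Mz = (12- 8)/2 = 2.0000

M = (-12.0000, -3.0000, 2.0000)


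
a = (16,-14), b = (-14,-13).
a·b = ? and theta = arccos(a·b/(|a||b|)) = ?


a·b = 16*(-14) - 14*(-13) = -224 + 182 = -42
|a| = sqrt(256+196) = 21.2603
|b| = sqrt(196+169) = 19.1050
cos(theta) = -42/(sqrt(452)*sqrt(365)) = -42/sqrt(164980) = -0.103403
theta = arccos(-42/sqrt(164980)) = 95.9352 degrees

a·b = -42, theta = 95.9352 deg


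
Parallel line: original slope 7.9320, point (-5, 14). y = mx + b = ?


Parallel lines have equal slopes.
m2 = 7.9320
b2 = 14 - 7.9320*(-5) = 53.6600

y = 7.9320x + 53.6600


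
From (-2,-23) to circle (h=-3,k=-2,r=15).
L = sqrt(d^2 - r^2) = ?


d = sqrt((-2+ 3)^2 + (-23+ 2)^2) = sqrt(1+441) = 21.0238
L = sqrt(442.0000 - 225) = sqrt(217.0000) = 14.7309

14.7309


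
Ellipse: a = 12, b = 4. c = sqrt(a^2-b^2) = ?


c^2 = 12^2 - 4^2 = 144 - 16 = 128
c = sqrt(128) = 11.3137

c = 11.3137


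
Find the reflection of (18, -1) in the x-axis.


Reflection rule for x-axis: (x, -y)
(18, -1) -> (18, 1)

(18, 1)


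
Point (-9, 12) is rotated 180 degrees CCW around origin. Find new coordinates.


cos(180) = -1, sin(180) = 0
x' = -9*(-1) - 12*0 = 9
y' = -9*0 + 12*(-1) = -12

(9, -12)


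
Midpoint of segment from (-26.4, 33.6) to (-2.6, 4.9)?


Mx = (-26.4 - 2.6)/2 = -29.0/2 = -14.5000
My = (33.6 + 4.9)/2 = 38.5/2 = 19.2500

(-14.5000, 19.2500)


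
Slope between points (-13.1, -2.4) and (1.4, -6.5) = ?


dy = -6.5 + 2.4 = -4.1
dx = 1.4 + 13.1 = 14.5
m = -4.1/14.5 = -0.2828

m = -0.2828


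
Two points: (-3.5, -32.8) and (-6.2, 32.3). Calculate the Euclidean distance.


dx = -6.2 + 3.5 = -2.7
dy = 32.3 + 32.8 = 65.1
d = sqrt(7.29 + 4238.01) = sqrt(4245.3) = 65.1560

65.1560


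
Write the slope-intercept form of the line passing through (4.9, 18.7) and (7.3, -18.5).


m = (-37.2)/(2.4) = -15.5000
b = y1 - m*x1 = 18.7 - (-37.2*4.9)/(2.4) = 18.7 + 75.9500 = 94.6500

y = -15.5000x + 94.6500


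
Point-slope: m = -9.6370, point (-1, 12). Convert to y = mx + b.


y - 12 = -9.6370(x + 1)
y = -9.6370x + 12 + 9.6370*(-1)
y = -9.6370x + 2.3630

y = -9.6370x + 2.3630


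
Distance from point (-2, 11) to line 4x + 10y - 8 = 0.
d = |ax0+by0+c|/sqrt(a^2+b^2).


|4*(-2) + 10*11 - 8| = |94| = 94
sqrt(16 + 100) = sqrt(116) = 10.7703
d = 94/sqrt(116) = 8.7277

8.7277


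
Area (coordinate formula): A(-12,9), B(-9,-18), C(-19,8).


-12*(-18-8) = 312
-9*(8-9) = 9
-19*(9+ 18) = -513
sum = -192
Area = |-192|/2 = 96.0000

96.0000 sq units


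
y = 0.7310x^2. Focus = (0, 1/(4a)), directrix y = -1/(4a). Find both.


a = 0.7310
1/(4a) = 0.3420
Focus = (0, 0.3420)
Directrix: y = -0.3420

Focus = (0, 0.3420), Directrix: y = -0.3420


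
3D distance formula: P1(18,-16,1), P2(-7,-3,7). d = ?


dx=-25, dy=13, dz=6
d = sqrt(625+169+36) = sqrt(830) = 28.8097

28.8097


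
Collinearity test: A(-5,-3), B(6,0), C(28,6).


-5*(0-6) + 6*(6+ 3) + 28*(-3-0)
= 30 + 54 - 84 = 0

Yes, collinear (determinant = 0)


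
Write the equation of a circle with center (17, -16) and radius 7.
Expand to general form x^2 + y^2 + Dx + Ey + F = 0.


(x-17)^2 + (y+ 16)^2 = 7^2
D = -2h = -34, E = -2k = 32
F = h^2+k^2-r^2 = 289+256-49 = 496

x^2 + y^2 - 34x + 32y + 496 = 0


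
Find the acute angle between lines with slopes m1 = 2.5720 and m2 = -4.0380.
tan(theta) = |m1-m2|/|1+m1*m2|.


m1-m2 = 6.61
1+m1*m2 = -9.385736
tan(theta) = |6.61/(-9.385736)| = 0.704260
theta = arctan(|6.61/(-9.385736)|) = 35.1555 degrees (acute angle)

35.1555 degrees


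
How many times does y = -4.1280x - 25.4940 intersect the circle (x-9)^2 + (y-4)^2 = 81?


Substitute y = -4.1280x - 25.4940: (x-9)^2 + (-4.1280x- 25.4940-4)^2 = 81
Expand to Ax^2 + Bx + C = 0, where b-k = -29.494
A = 1+m^2 = 18.040384
B = 2(m(b-k) - h) = 2(-4.1280*(-29.494) - 9) = 225.502464
C = h^2 + (b-k)^2 - r^2 = 81 + 869.896036 - 81 = 869.896036
disc = B^2-4AC = 50851.3613 - 62773.0341 = -11921.6728
disc < 0

0 intersection points


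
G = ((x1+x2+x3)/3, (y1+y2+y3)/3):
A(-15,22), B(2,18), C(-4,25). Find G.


Gx = (-15+2- 4)/3 = -17/3 = -5.6667
Gy = (22+18+25)/3 = 65/3 = 21.6667

G = (-5.6667, 21.6667)


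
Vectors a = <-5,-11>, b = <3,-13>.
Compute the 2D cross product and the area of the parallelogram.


cross = -5*(-13) + 11*3 = 65 + 33 = 98
Parallelogram area = |98| = 98

cross = 98, parallelogram area = 98


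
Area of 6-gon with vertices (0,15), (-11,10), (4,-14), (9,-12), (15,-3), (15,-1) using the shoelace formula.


sum(xi*y_{i+1}) = 0*10 - 11*(-14) + 4*(-12) + 9*(-3) + 15*(-1) + 15*15 = 289
sum(yi*x_{i+1}) = 15*(-11) + 10*4 - 14*9 - 12*15 - 3*15 - 1*0 = -476
Area = |289 + 476|/2 = 765/2 = 382.5000

382.5000 sq units


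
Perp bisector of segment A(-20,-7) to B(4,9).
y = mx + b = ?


Midpoint = (-8, 1)
Slope of AB = dy/dx = 16/24 = 0.6667
Perp slope = -dx/dy = -24/16 = -1.5000
b = My - (perp slope)*Mx = 1 + (24*(-8))/16 = 1 - 12.0000 = -11.0000

y = -1.5000x - 11.0000


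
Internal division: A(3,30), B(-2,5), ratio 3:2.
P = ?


Px = (3*(-2) + 2*3)/5 = 0/5 = 0
Py = (3*5 + 2*30)/5 = 75/5 = 15.0000

P = (0, 15.0000)


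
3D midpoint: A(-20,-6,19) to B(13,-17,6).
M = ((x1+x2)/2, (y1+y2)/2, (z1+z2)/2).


Mx = (-20+13)/2 = -3.5000
My = (-6- 17)/2 = -11.5000
Mz = (19+6)/2 = 12.5000

M = (-3.5000, -11.5000, 12.5000)


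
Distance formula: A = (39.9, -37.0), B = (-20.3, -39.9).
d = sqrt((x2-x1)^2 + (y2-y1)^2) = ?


dx = -20.3 - 39.9 = -60.2
dy = -39.9 + 37.0 = -2.9
d = sqrt(3624.04 + 8.41) = sqrt(3632.45) = 60.2698

60.2698


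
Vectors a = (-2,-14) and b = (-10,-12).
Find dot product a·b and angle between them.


a·b = -2*(-10) - 14*(-12) = 20 + 168 = 188
|a| = sqrt(4+196) = 14.1421
|b| = sqrt(100+144) = 15.6205
cos(theta) = 188/(sqrt(200)*sqrt(244)) = 188/sqrt(48800) = 0.851036
theta = arccos(188/sqrt(48800)) = 31.6755 degrees

a·b = 188, theta = 31.6755 deg


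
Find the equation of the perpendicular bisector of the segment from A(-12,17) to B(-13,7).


Midpoint = (-12.5, 12)
Slope of AB = dy/dx = -10/(-1) = 10.0000
Perp slope = -dx/dy = -1/10 = -0.1000
b = My - (perp slope)*Mx = 12 + (-1*(-12.5))/(-10) = 12 - 1.2500 = 10.7500

y = -0.1000x + 10.7500


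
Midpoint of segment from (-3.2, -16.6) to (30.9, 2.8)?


Mx = (-3.2 + 30.9)/2 = 27.7/2 = 13.8500
My = (-16.6 + 2.8)/2 = -13.8/2 = -6.9000

(13.8500, -6.9000)


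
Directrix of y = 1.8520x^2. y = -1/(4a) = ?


a = 1.8520
1/(4a) = 0.1350
directrix: y = -0.1350 = -0.1350

y = -0.1350


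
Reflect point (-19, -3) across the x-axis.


Reflection rule for x-axis: (x, -y)
(-19, -3) -> (-19, 3)

(-19, 3)


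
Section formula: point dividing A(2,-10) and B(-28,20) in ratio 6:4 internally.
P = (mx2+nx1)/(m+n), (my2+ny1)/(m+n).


Px = (6*(-28) + 4*2)/10 = -160/10 = -16.0000
Py = (6*20 + 4*(-10))/10 = 80/10 = 8.0000

P = (-16.0000, 8.0000)


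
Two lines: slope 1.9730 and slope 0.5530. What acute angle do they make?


m1-m2 = 1.42
1+m1*m2 = 2.091069
tan(theta) = |1.42/2.091069| = 0.679079
theta = arctan(|1.42/2.091069|) = 34.1796 degrees (acute angle)

34.1796 degrees


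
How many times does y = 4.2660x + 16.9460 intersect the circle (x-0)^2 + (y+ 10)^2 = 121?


Substitute y = 4.2660x + 16.9460: (x-0)^2 + (4.2660x+16.9460+ 10)^2 = 121
Expand to Ax^2 + Bx + C = 0, where b-k = 26.946
A = 1+m^2 = 19.198756
B = 2(m(b-k) - h) = 2(4.2660*26.946 - 0) = 229.903272
C = h^2 + (b-k)^2 - r^2 = 0 + 726.086916 - 121 = 605.086916
disc = B^2-4AC = 52855.5145 - 46467.6642 = 6387.8503
disc > 0

2 intersection points


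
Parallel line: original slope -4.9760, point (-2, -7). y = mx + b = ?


Parallel lines have equal slopes.
m2 = -4.9760
b2 = -7 + 4.9760*(-2) = -16.9520

y = -4.9760x - 16.9520


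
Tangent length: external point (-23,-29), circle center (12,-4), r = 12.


d = sqrt((-23-12)^2 + (-29+ 4)^2) = sqrt(1225+625) = 43.0116
L = sqrt(1850.0000 - 144) = sqrt(1706.0000) = 41.3038

41.3038


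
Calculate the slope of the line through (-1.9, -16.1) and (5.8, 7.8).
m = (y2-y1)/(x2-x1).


dy = 7.8 + 16.1 = 23.9
dx = 5.8 + 1.9 = 7.7
m = 23.9/7.7 = 3.1039

m = 3.1039


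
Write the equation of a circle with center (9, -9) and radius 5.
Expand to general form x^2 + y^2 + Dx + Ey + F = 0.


(x-9)^2 + (y+ 9)^2 = 5^2
D = -2h = -18, E = -2k = 18
F = h^2+k^2-r^2 = 81+81-25 = 137

x^2 + y^2 - 18x + 18y + 137 = 0


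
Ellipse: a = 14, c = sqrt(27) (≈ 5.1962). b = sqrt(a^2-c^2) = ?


b^2 = 14^2 - (sqrt(27))^2 = 196 - 27 = 169
b = sqrt(169) = 13

b = 13


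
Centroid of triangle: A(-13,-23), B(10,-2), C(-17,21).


Gx = (-13+10- 17)/3 = -20/3 = -6.6667
Gy = (-23- 2+21)/3 = -4/3 = -1.3333

G = (-6.6667, -1.3333)


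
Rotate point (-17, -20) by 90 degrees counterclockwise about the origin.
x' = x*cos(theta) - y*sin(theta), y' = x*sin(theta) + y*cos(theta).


cos(90) = 0, sin(90) = 1
x' = -17*0 + 20*1 = 20
y' = -17*1 - 20*0 = -17

(20, -17)


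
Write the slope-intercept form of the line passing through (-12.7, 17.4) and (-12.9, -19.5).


m = (-36.9)/(-0.2) = 184.5000
b = y1 - m*x1 = 17.4 - (-36.9*(-12.7))/(-0.2) = 17.4 + 2343.1500 = 2360.5500

y = 184.5000x + 2360.5500


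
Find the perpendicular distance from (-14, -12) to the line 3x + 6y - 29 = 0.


|3*(-14) + 6*(-12) - 29| = |-143| = 143
sqrt(9 + 36) = sqrt(45) = 6.7082
d = 143/sqrt(45) = 21.3172

21.3172


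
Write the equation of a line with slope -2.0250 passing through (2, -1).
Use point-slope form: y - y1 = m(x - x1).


y + 1 = -2.0250(x - 2)
y = -2.0250x - 1 + 2.0250*2
y = -2.0250x + 3.0500

y = -2.0250x + 3.0500


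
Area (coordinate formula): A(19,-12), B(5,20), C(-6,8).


19*(20-8) = 228
5*(8+ 12) = 100
-6*(-12-20) = 192
sum = 520
Area = |520|/2 = 260.0000

260.0000 sq units


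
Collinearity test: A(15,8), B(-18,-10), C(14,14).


15*(-10-14) - 18*(14-8) + 14*(8+ 10)
= -360 - 108 + 252 = -216

No, not collinear (determinant = -216)


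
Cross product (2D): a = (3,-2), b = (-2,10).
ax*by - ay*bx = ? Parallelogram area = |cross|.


cross = 3*10 + 2*(-2) = 30 - 4 = 26
Parallelogram area = |26| = 26

cross = 26, parallelogram area = 26


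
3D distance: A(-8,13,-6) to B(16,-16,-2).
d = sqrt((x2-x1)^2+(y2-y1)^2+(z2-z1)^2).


dx=24, dy=-29, dz=4
d = sqrt(576+841+16) = sqrt(1433) = 37.8550

37.8550


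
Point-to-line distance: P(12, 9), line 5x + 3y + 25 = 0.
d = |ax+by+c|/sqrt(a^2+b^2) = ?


|5*12 + 3*9 + 25| = |112| = 112
sqrt(25 + 9) = sqrt(34) = 5.8310
d = 112/sqrt(34) = 19.2078

19.2078


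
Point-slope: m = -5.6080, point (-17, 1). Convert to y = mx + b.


y - 1 = -5.6080(x + 17)
y = -5.6080x + 1 + 5.6080*(-17)
y = -5.6080x - 94.3360

y = -5.6080x - 94.3360


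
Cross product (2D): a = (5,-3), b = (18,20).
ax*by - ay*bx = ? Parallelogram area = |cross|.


cross = 5*20 + 3*18 = 100 + 54 = 154
Parallelogram area = |154| = 154

cross = 154, parallelogram area = 154


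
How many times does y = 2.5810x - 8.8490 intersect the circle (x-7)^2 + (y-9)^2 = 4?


Substitute y = 2.5810x - 8.8490: (x-7)^2 + (2.5810x- 8.8490-9)^2 = 4
Expand to Ax^2 + Bx + C = 0, where b-k = -17.849
A = 1+m^2 = 7.661561
B = 2(m(b-k) - h) = 2(2.5810*(-17.849) - 7) = -106.136538
C = h^2 + (b-k)^2 - r^2 = 49 + 318.586801 - 4 = 363.586801
disc = B^2-4AC = 11264.9647 - 11142.5698 = 122.3949
disc > 0

2 intersection points


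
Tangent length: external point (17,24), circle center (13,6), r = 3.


d = sqrt((17-13)^2 + (24-6)^2) = sqrt(16+324) = 18.4391
L = sqrt(340.0000 - 9) = sqrt(331.0000) = 18.1934

18.1934


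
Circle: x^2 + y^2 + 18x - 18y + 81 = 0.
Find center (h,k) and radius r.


h = -D/2 = -18/2 = -9
k = -E/2 = 18/2 = 9
r^2 = h^2 + k^2 - F = 81 + 81 - 81 = 81
r = 9

Center (-9, 9), radius = 9


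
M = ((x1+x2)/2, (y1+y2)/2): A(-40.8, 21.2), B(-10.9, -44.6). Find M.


Mx = (-40.8 - 10.9)/2 = -51.7/2 = -25.8500
My = (21.2 - 44.6)/2 = -23.4/2 = -11.7000

(-25.8500, -11.7000)


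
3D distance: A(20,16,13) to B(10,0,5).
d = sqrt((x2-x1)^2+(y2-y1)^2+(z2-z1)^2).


dx=-10, dy=-16, dz=-8
d = sqrt(100+256+64) = sqrt(420) = 20.4939

20.4939


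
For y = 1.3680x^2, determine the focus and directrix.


a = 1.3680
1/(4a) = 0.1827
Focus = (0, 0.1827)
Directrix: y = -0.1827

Focus = (0, 0.1827), Directrix: y = -0.1827


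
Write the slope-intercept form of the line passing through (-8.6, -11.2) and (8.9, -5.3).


m = (5.9)/(17.5) = 0.3371
b = y1 - m*x1 = -11.2 - (5.9*(-8.6))/(17.5) = -11.2 + 2.8994 = -8.3006

y = 0.3371x - 8.3006


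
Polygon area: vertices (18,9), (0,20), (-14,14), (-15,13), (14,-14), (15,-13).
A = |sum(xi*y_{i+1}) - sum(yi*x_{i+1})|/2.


sum(xi*y_{i+1}) = 18*20 + 0*14 - 14*13 - 15*(-14) + 14*(-13) + 15*9 = 341
sum(yi*x_{i+1}) = 9*0 + 20*(-14) + 14*(-15) + 13*14 - 14*15 - 13*18 = -752
Area = |341 + 752|/2 = 1093/2 = 546.5000

546.5000 sq units


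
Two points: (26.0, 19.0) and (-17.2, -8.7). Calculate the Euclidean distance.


dx = -17.2 - 26.0 = -43.2
dy = -8.7 - 19.0 = -27.7
d = sqrt(1866.24 + 767.29) = sqrt(2633.53) = 51.3179

51.3179


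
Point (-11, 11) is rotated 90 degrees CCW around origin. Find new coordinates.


cos(90) = 0, sin(90) = 1
x' = -11*0 - 11*1 = -11
y' = -11*1 + 11*0 = -11

(-11, -11)


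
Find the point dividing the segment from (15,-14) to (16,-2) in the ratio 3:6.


Px = (3*16 + 6*15)/9 = 138/9 = 15.3333
Py = (3*(-2) + 6*(-14))/9 = -90/9 = -10.0000

P = (15.3333, -10.0000)


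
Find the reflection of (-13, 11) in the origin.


Reflection rule for origin: (-x, -y)
(-13, 11) -> (13, -11)

(13, -11)


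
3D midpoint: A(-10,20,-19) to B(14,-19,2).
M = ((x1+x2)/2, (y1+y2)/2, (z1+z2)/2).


Mx = (-10+14)/2 = 2.0000
My = (20- 19)/2 = 0.5000
Mz = (-19+2)/2 = -8.5000

M = (2.0000, 0.5000, -8.5000)


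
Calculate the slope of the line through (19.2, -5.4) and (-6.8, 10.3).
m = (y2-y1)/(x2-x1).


dy = 10.3 + 5.4 = 15.7
dx = -6.8 - 19.2 = -26.0
m = 15.7/(-26.0) = -0.6038

m = -0.6038


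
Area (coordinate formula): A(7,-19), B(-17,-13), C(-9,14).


7*(-13-14) = -189
-17*(14+ 19) = -561
-9*(-19+ 13) = 54
sum = -696
Area = |-696|/2 = 348.0000

348.0000 sq units


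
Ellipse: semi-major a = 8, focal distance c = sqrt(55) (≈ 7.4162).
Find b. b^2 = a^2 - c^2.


b^2 = 8^2 - (sqrt(55))^2 = 64 - 55 = 9
b = sqrt(9) = 3

b = 3


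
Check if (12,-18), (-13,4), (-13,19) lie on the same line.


12*(4-19) - 13*(19+ 18) - 13*(-18-4)
= -180 - 481 + 286 = -375

No, not collinear (determinant = -375)


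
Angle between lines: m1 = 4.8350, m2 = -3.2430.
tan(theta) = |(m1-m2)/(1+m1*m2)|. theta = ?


m1-m2 = 8.078
1+m1*m2 = -14.679905
tan(theta) = |8.078/(-14.679905)| = 0.550276
theta = arctan(|8.078/(-14.679905)|) = 28.8229 degrees (acute angle)

28.8229 degrees


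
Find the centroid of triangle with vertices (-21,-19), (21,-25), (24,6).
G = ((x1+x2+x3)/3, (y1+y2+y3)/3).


Gx = (-21+21+24)/3 = 24/3 = 8.0000
Gy = (-19- 25+6)/3 = -38/3 = -12.6667

G = (8.0000, -12.6667)


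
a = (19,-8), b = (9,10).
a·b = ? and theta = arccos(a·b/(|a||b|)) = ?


a·b = 19*9 - 8*10 = 171 - 80 = 91
|a| = sqrt(361+64) = 20.6155
|b| = sqrt(81+100) = 13.4536
cos(theta) = 91/(sqrt(425)*sqrt(181)) = 91/sqrt(76925) = 0.328101
theta = arccos(91/sqrt(76925)) = 70.8464 degrees

a·b = 91, theta = 70.8464 deg


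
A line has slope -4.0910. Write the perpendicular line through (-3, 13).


Perpendicular slope = -1/m1 = -1/(-4.0910) = 0.2444
b2 = y0 - m2*x0 = 13 - 3/(-4.0910) = 13 + 0.7333 = 13.7333

y = 0.2444x + 13.7333


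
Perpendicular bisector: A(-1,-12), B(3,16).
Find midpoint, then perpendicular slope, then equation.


Midpoint = (1, 2)
Slope of AB = dy/dx = 28/4 = 7.0000
Perp slope = -dx/dy = -4/28 = -0.1429
b = My - (perp slope)*Mx = 2 + (4*1)/28 = 2 + 0.1429 = 2.1429

y = -0.1429x + 2.1429


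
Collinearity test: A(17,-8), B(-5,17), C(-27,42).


17*(17-42) - 5*(42+ 8) - 27*(-8-17)
= -425 - 250 + 675 = 0

Yes, collinear (determinant = 0)


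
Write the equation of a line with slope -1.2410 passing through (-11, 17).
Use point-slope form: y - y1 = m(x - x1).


y - 17 = -1.2410(x + 11)
y = -1.2410x + 17 + 1.2410*(-11)
y = -1.2410x + 3.3490

y = -1.2410x + 3.3490


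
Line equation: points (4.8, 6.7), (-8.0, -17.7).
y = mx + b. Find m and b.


m = (-24.4)/(-12.8) = 1.9062
b = y1 - m*x1 = 6.7 - (-24.4*4.8)/(-12.8) = 6.7 - 9.1500 = -2.4500

y = 1.9062x - 2.4500


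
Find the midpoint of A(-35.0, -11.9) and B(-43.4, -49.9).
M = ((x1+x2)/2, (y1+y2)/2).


Mx = (-35.0 - 43.4)/2 = -78.4/2 = -39.2000
My = (-11.9 - 49.9)/2 = -61.8/2 = -30.9000

(-39.2000, -30.9000)


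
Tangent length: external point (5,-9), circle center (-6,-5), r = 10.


d = sqrt((5+ 6)^2 + (-9+ 5)^2) = sqrt(121+16) = 11.7047
L = sqrt(137.0000 - 100) = sqrt(37.0000) = 6.0828

6.0828


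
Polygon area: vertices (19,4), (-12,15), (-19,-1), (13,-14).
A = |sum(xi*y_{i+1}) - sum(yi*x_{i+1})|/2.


sum(xi*y_{i+1}) = 19*15 - 12*(-1) - 19*(-14) + 13*4 = 615
sum(yi*x_{i+1}) = 4*(-12) + 15*(-19) - 1*13 - 14*19 = -612
Area = |615 + 612|/2 = 1227/2 = 613.5000

613.5000 sq units


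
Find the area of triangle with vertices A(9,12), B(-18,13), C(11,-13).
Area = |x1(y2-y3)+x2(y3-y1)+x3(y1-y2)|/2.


9*(13+ 13) = 234
-18*(-13-12) = 450
11*(12-13) = -11
sum = 673
Area = |673|/2 = 336.5000

336.5000 sq units


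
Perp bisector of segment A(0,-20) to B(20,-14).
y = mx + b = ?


Midpoint = (10, -17)
Slope of AB = dy/dx = 6/20 = 0.3000
Perp slope = -dx/dy = -20/6 = -3.3333
b = My - (perp slope)*Mx = -17 + (20*10)/6 = -17 + 33.3333 = 16.3333

y = -3.3333x + 16.3333


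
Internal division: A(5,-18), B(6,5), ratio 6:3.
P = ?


Px = (6*6 + 3*5)/9 = 51/9 = 5.6667
Py = (6*5 + 3*(-18))/9 = -24/9 = -2.6667

P = (5.6667, -2.6667)


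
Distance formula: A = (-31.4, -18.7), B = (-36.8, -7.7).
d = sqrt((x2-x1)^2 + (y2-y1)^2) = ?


dx = -36.8 + 31.4 = -5.4
dy = -7.7 + 18.7 = 11.0
d = sqrt(29.16 + 121.0) = sqrt(150.16) = 12.2540

12.2540


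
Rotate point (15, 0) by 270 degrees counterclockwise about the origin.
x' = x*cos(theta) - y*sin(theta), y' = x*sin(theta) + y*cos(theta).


cos(270) = 0, sin(270) = -1
x' = 15*0 - 0*(-1) = 0
y' = 15*(-1) + 0*0 = -15

(0, -15)


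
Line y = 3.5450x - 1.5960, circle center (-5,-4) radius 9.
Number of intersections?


Substitute y = 3.5450x - 1.5960: (x+ 5)^2 + (3.5450x- 1.5960+ 4)^2 = 81
Expand to Ax^2 + Bx + C = 0, where b-k = 2.404
A = 1+m^2 = 13.567025
B = 2(m(b-k) - h) = 2(3.5450*2.404 + 5) = 27.04436
C = h^2 + (b-k)^2 - r^2 = 25 + 5.779216 - 81 = -50.220784
disc = B^2-4AC = 731.3974 + 2725.3865 = 3456.7839
disc > 0

2 intersection points


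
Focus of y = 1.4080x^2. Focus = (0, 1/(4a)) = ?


a = 1.4080
4a = 5.6320
focus = (0, 1/5.6320) = (0, 0.1776)

Focus = (0, 0.1776)


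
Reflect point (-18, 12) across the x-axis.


Reflection rule for x-axis: (x, -y)
(-18, 12) -> (-18, -12)

(-18, -12)


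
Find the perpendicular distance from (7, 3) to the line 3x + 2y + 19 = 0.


|3*7 + 2*3 + 19| = |46| = 46
sqrt(9 + 4) = sqrt(13) = 3.6056
d = 46/sqrt(13) = 12.7581

12.7581


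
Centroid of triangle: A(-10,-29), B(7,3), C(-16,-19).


Gx = (-10+7- 16)/3 = -19/3 = -6.3333
Gy = (-29+3- 19)/3 = -45/3 = -15.0000

G = (-6.3333, -15.0000)


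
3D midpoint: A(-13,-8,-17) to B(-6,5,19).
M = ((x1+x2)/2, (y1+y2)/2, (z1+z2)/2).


Mx = (-13- 6)/2 = -9.5000
My = (-8+5)/2 = -1.5000
Mz = (-17+19)/2 = 1.0000

M = (-9.5000, -1.5000, 1.0000)


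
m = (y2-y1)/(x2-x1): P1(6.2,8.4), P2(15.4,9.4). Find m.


dy = 9.4 - 8.4 = 1.0
dx = 15.4 - 6.2 = 9.2
m = 1.0/9.2 = 0.1087

m = 0.1087


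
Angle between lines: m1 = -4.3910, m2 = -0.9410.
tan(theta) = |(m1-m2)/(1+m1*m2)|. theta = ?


m1-m2 = -3.45
1+m1*m2 = 5.131931
tan(theta) = |-3.45/5.131931| = 0.672262
theta = arctan(|-3.45/5.131931|) = 33.9114 degrees (acute angle)

33.9114 degrees


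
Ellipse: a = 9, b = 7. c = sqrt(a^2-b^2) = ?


c^2 = 9^2 - 7^2 = 81 - 49 = 32
c = sqrt(32) = 5.6569

c = 5.6569


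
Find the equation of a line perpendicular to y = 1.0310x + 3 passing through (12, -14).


Perpendicular slope = -1/m1 = -1/1.0310 = -0.9699
b2 = y0 - m2*x0 = -14 + 12/1.0310 = -14 + 11.6392 = -2.3608

y = -0.9699x - 2.3608


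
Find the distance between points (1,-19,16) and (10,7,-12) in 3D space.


dx=9, dy=26, dz=-28
d = sqrt(81+676+784) = sqrt(1541) = 39.2556

39.2556


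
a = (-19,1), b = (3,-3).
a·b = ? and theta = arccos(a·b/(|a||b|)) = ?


a·b = -19*3 + 1*(-3) = -57 - 3 = -60
|a| = sqrt(361+1) = 19.0263
|b| = sqrt(9+9) = 4.2426
cos(theta) = -60/(sqrt(362)*sqrt(18)) = -60/sqrt(6516) = -0.743294
theta = arccos(-60/sqrt(6516)) = 138.0128 degrees

a·b = -60, theta = 138.0128 deg


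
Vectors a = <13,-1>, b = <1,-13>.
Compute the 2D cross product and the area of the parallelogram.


cross = 13*(-13) + 1*1 = -169 + 1 = -168
Parallelogram area = |-168| = 168

cross = -168, parallelogram area = 168


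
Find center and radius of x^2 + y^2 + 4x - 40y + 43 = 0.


h = -D/2 = -4/2 = -2
k = -E/2 = 40/2 = 20
r^2 = h^2 + k^2 - F = 4 + 400 - 43 = 361
r = 19

Center (-2, 20), radius = 19


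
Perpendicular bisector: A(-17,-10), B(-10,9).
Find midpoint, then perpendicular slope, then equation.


Midpoint = (-13.5, -0.5)
Slope of AB = dy/dx = 19/7 = 2.7143
Perp slope = -dx/dy = -7/19 = -0.3684
b = My - (perp slope)*Mx = -0.5 + (7*(-13.5))/19 = -0.5 - 4.9737 = -5.4737

y = -0.3684x - 5.4737


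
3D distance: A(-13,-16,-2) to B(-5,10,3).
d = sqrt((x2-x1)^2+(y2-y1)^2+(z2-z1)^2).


dx=8, dy=26, dz=5
d = sqrt(64+676+25) = sqrt(765) = 27.6586

27.6586


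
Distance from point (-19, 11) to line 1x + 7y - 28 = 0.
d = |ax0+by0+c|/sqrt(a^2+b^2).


|1*(-19) + 7*11 - 28| = |30| = 30
sqrt(1 + 49) = sqrt(50) = 7.0711
d = 30/sqrt(50) = 4.2426

4.2426


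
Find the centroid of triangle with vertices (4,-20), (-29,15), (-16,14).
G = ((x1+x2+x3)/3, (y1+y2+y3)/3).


Gx = (4- 29- 16)/3 = -41/3 = -13.6667
Gy = (-20+15+14)/3 = 9/3 = 3.0000

G = (-13.6667, 3.0000)


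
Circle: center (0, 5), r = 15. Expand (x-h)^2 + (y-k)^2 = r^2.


(x-0)^2 + (y-5)^2 = 15^2
D = -2h = 0, E = -2k = -10
F = h^2+k^2-r^2 = 0+25-225 = -200

x^2 + y^2 - 10y - 200 = 0


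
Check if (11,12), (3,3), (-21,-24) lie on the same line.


11*(3+ 24) + 3*(-24-12) - 21*(12-3)
= 297 - 108 - 189 = 0

Yes, collinear (determinant = 0)


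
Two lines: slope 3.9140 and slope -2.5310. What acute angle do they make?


m1-m2 = 6.445
1+m1*m2 = -8.906334
tan(theta) = |6.445/(-8.906334)| = 0.723642
theta = arctan(|6.445/(-8.906334)|) = 35.8911 degrees (acute angle)

35.8911 degrees


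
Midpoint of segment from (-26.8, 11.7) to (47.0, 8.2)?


Mx = (-26.8 + 47.0)/2 = 20.2/2 = 10.1000
My = (11.7 + 8.2)/2 = 19.9/2 = 9.9500

(10.1000, 9.9500)


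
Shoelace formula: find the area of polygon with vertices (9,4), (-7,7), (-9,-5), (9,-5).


sum(xi*y_{i+1}) = 9*7 - 7*(-5) - 9*(-5) + 9*4 = 179
sum(yi*x_{i+1}) = 4*(-7) + 7*(-9) - 5*9 - 5*9 = -181
Area = |179 + 181|/2 = 360/2 = 180.0000

180.0000 sq units


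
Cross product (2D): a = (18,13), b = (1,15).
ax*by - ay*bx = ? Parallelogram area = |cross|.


cross = 18*15 - 13*1 = 270 - 13 = 257
Parallelogram area = |257| = 257

cross = 257, parallelogram area = 257


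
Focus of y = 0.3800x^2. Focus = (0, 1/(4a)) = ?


a = 0.3800
4a = 1.5200
focus = (0, 1/1.5200) = (0, 0.6579)

Focus = (0, 0.6579)


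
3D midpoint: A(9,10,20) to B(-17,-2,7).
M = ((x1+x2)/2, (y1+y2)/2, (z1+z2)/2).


Mx = (9- 17)/2 = -4.0000
My = (10- 2)/2 = 4.0000
Mz = (20+7)/2 = 13.5000

M = (-4.0000, 4.0000, 13.5000)


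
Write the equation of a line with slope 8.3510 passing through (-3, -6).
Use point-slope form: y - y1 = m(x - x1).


y + 6 = 8.3510(x + 3)
y = 8.3510x - 6 - 8.3510*(-3)
y = 8.3510x + 19.0530

y = 8.3510x + 19.0530


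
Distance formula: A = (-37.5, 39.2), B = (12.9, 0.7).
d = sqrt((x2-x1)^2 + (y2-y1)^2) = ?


dx = 12.9 + 37.5 = 50.4
dy = 0.7 - 39.2 = -38.5
d = sqrt(2540.16 + 1482.25) = sqrt(4022.41) = 63.4225

63.4225


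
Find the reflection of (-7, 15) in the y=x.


Reflection rule for y=x: (y, x)
(-7, 15) -> (15, -7)

(15, -7)


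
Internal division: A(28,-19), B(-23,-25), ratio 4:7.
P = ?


Px = (4*(-23) + 7*28)/11 = 104/11 = 9.4545
Py = (4*(-25) + 7*(-19))/11 = -233/11 = -21.1818

P = (9.4545, -21.1818)


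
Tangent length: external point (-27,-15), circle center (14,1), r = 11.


d = sqrt((-27-14)^2 + (-15-1)^2) = sqrt(1681+256) = 44.0114
L = sqrt(1937.0000 - 121) = sqrt(1816.0000) = 42.6146

42.6146


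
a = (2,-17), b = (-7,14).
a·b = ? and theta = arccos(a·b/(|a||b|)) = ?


a·b = 2*(-7) - 17*14 = -14 - 238 = -252
|a| = sqrt(4+289) = 17.1172
|b| = sqrt(49+196) = 15.6525
cos(theta) = -252/(sqrt(293)*sqrt(245)) = -252/sqrt(71785) = -0.940554
theta = arccos(-252/sqrt(71785)) = 160.1448 degrees

a·b = -252, theta = 160.1448 deg


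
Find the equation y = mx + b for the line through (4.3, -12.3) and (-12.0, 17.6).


m = (29.9)/(-16.3) = -1.8344
b = y1 - m*x1 = -12.3 - (29.9*4.3)/(-16.3) = -12.3 + 7.8877 = -4.4123

y = -1.8344x - 4.4123


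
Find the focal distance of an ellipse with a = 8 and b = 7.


c^2 = 8^2 - 7^2 = 64 - 49 = 15
c = sqrt(15) = 3.8730

c = 3.8730


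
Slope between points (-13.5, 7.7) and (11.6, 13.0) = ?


dy = 13.0 - 7.7 = 5.3
dx = 11.6 + 13.5 = 25.1
m = 5.3/25.1 = 0.2112

m = 0.2112


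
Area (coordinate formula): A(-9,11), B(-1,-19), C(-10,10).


-9*(-19-10) = 261
-1*(10-11) = 1
-10*(11+ 19) = -300
sum = -38
Area = |-38|/2 = 19.0000

19.0000 sq units


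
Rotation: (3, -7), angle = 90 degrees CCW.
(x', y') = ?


cos(90) = 0, sin(90) = 1
x' = 3*0 + 7*1 = 7
y' = 3*1 - 7*0 = 3

(7, 3)


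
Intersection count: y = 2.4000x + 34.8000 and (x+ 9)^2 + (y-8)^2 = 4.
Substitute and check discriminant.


Substitute y = 2.4000x + 34.8000: (x+ 9)^2 + (2.4000x+34.8000-8)^2 = 4
Expand to Ax^2 + Bx + C = 0, where b-k = 26.8
A = 1+m^2 = 6.76
B = 2(m(b-k) - h) = 2(2.4000*26.8 + 9) = 146.64
C = h^2 + (b-k)^2 - r^2 = 81 + 718.24 - 4 = 795.24
disc = B^2-4AC = 21503.2896 - 21503.2896 = 0
disc = 0

1 intersection point (tangent)


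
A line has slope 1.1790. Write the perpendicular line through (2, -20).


Perpendicular slope = -1/m1 = -1/1.1790 = -0.8482
b2 = y0 - m2*x0 = -20 + 2/1.1790 = -20 + 1.6964 = -18.3036

y = -0.8482x - 18.3036
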